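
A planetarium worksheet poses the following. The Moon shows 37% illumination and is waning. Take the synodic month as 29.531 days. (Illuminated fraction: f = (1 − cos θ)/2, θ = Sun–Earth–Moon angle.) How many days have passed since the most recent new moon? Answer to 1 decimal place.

cos θ = 1 − 2f = 0.260, giving a principal value of 74.9°.
Waning ⇒ past full, so θ = 360° − 74.9° = 285.1°.
That fraction of the synodic month is 285.1/360 × 29.531 d ≈ 23.38 d.

23.4 days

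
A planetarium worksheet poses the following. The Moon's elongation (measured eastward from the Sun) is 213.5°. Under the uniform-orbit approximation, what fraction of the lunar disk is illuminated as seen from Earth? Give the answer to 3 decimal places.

f = (1 − cos 213.5°)/2 = (1 − (-0.834))/2 ≈ 0.917.

0.917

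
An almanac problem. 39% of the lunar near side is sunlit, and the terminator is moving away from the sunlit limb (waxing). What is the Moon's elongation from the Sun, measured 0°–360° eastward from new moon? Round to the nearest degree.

77°

From f = (1 − cos θ)/2: cos θ = 1 − 2×0.39 = 0.220; arccos → 77.3°.
Before full moon the principal value applies: θ = 77.3°.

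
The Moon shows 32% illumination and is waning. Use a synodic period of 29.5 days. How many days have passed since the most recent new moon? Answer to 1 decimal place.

From f = (1 − cos θ)/2: cos θ = 1 − 2×0.32 = 0.360; arccos → 68.9°.
A waning Moon lies in 180°–360°, so θ = 360° − 68.9° = 291.1°.
Age = 29.5 × 291.1°/360° ≈ 23.85 days.

23.9 days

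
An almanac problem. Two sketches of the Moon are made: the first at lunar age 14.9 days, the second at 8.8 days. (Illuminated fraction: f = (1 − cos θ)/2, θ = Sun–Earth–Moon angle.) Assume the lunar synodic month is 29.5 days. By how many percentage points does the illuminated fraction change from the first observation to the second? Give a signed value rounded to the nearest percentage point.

-35 pp

θ₁ = 360° × 14.9/29.5 = 181.8°, f₁ = (1 − cos θ₁)/2 = 1.000.
θ₂ = 360° × 8.8/29.5 = 107.4°, f₂ = (1 − cos θ₂)/2 = 0.649.
Change = f₂ − f₁ = -0.350 → -35 percentage points.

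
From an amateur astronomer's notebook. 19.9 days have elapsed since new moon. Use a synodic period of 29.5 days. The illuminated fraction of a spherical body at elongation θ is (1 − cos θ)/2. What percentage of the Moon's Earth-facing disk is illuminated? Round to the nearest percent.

Phase angle: θ = 360°·(19.9 d)/(29.5 d) = 242.8°.
Illuminated fraction = (1 − cos 242.8°)/2 = (1 − (-0.456))/2 ≈ 0.728, so 73%.

73%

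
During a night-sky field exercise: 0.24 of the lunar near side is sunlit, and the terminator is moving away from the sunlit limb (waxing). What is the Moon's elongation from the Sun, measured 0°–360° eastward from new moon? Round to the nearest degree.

59°

cos θ = 1 − 2f = 0.520, giving a principal value of 58.7°.
Waxing ⇒ before full, so θ = 58.7°.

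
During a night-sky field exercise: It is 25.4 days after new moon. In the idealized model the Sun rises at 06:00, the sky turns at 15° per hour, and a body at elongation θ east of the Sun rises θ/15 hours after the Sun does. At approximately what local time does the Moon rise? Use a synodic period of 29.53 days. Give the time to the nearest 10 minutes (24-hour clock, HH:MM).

02:40

Phase angle: θ = 360°·(25.4 d)/(29.53 d) = 309.7°.
Delay after the Sun = 309.7° / (15°/h) ≈ 20.64 h.
06:00 + 20.643 h ≈ 02:39 → 02:40 to the nearest ten minutes.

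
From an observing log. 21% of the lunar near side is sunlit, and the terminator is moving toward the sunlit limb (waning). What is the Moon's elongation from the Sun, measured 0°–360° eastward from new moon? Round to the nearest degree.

305°

cos θ = 1 − 2f = 0.580, giving a principal value of 54.5°.
Waning ⇒ past full, so θ = 360° − 54.5° = 305.5°.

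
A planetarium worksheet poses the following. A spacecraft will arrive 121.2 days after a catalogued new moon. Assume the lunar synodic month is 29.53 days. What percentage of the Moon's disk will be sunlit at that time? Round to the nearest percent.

121.2 d spans 4 complete synodic months (4 × 29.53 = 118.12 d) plus 3.08 d.
Phase angle: θ = 360°·(3.08 d)/(29.53 d) = 37.5°.
Illuminated fraction = (1 − cos 37.5°)/2 = (1 − 0.793)/2 ≈ 0.104, so 10%.

10%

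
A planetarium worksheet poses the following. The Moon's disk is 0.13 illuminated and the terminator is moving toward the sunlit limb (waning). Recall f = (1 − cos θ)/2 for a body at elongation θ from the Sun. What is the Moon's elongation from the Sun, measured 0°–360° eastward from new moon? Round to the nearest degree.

From f = (1 − cos θ)/2: cos θ = 1 − 2×0.13 = 0.740; arccos → 42.3°.
A waning Moon lies in 180°–360°, so θ = 360° − 42.3° = 317.7°.

318°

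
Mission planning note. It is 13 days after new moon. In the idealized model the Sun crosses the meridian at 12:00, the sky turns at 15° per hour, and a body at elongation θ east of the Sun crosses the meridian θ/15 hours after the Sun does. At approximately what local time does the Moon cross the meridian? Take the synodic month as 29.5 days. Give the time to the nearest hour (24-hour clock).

23:00

The Moon has covered 13/29.5 of its cycle, so θ ≈ 360° × 13/29.5 = 158.6°.
Delay after the Sun = 158.6° / (15°/h) ≈ 10.58 h.
12:00 + 10.58 h ≈ 22:35 → 23:00 to the nearest hour.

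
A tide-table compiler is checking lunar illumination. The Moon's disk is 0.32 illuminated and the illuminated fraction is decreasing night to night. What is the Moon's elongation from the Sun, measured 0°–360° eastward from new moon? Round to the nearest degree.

291°

From f = (1 − cos θ)/2: cos θ = 1 − 2×0.32 = 0.360; arccos → 68.9°.
A waning Moon lies in 180°–360°, so θ = 360° − 68.9° = 291.1°.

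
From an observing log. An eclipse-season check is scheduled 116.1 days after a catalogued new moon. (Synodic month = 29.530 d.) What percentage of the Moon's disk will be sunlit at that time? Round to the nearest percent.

5%

Reduce mod P: 116.1 − 3×29.530 = 27.51 d into the current lunation.
Elongation θ = 360° × 27.51/29.530 ≈ 335.4°.
Illuminated fraction = (1 − cos 335.4°)/2 = (1 − 0.909)/2 ≈ 0.045, so 5%.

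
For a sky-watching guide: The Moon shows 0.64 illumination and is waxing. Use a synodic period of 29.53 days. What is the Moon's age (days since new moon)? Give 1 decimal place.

8.7 days

Invert f = (1 − cos θ)/2 to get cos θ = 1 − 2(0.64) = -0.280, hence θ₀ = arccos -0.280 = 106.3°.
The Moon is waxing (0°–180°), so θ = 106.3° directly.
At 360°/29.53 d per day, 106.3° corresponds to 8.72 days.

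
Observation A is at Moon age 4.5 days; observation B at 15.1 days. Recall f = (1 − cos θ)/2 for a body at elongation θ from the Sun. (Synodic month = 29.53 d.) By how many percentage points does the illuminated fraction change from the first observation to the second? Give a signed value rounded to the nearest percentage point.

+79 percentage points

First observation: θ = 360°·4.5/29.53 = 54.9°, so f = 0.212.
Second observation: θ = 184.1°, f = 0.999.
Δf = 0.999 − 0.212 = +0.787, i.e. +79 pp.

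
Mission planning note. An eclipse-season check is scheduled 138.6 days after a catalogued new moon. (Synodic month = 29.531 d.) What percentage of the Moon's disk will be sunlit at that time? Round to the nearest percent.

138.6/29.531 = 4.693 lunations, so 4 complete cycles and 20.48 d into the next.
The Moon has covered 20.48/29.531 of its cycle, so θ ≈ 360° × 20.48/29.531 = 249.6°.
With cos θ = (-0.348), the lit fraction is (1 − (-0.348))/2 ≈ 0.674, so 67%.

67%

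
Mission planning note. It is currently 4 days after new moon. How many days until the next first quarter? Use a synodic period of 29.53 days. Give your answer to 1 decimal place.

First quarter occurs at elongation 90°, i.e. at age 29.53 × 90/360 = 7.383 d.
That is 7.383 − 4 = 3.383 days ahead.

3.4 days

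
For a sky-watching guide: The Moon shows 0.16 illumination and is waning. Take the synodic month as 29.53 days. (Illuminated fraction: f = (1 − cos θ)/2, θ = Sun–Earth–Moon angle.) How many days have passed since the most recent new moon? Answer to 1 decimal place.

From f = (1 − cos θ)/2: cos θ = 1 − 2×0.16 = 0.680; arccos → 47.2°.
Since the Moon is past full (waning), take the reflex angle: θ = 360° − 47.2° = 312.8°.
At 360°/29.53 d per day, 312.8° corresponds to 25.66 days.

25.7 days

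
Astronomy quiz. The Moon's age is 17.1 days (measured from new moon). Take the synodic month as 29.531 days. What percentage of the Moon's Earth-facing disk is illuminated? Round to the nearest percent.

94%

Elongation θ = 360° × 17.1/29.531 ≈ 208.5°.
Illuminated fraction = (1 − cos 208.5°)/2 = (1 − (-0.879))/2 ≈ 0.940, so 94%.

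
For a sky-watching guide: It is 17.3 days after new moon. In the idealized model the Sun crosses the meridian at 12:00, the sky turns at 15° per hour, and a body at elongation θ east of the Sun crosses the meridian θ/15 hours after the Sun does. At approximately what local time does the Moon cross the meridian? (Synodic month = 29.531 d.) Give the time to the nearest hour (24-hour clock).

02:00

Elongation θ = 360° × 17.3/29.531 ≈ 210.9°.
At 15° of sky rotation per hour, 210.9° corresponds to a 14.06 h lag.
12:00 + 14.06 h ≈ 02:04 → 02:00 to the nearest hour.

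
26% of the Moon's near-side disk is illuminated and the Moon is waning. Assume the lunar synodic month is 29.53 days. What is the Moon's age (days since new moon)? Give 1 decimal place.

24.5 days

cos θ = 1 − 2f = 0.480, giving a principal value of 61.3°.
A waning Moon lies in 180°–360°, so θ = 360° − 61.3° = 298.7°.
At 360°/29.53 d per day, 298.7° corresponds to 24.50 days.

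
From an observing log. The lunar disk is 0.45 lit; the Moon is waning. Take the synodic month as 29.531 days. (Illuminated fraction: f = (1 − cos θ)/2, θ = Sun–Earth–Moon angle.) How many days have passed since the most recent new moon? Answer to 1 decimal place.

22.6 days

From f = (1 − cos θ)/2: cos θ = 1 − 2×0.45 = 0.100; arccos → 84.3°.
Since the Moon is past full (waning), take the reflex angle: θ = 360° − 84.3° = 275.7°.
That fraction of the synodic month is 275.7/360 × 29.531 d ≈ 22.62 d.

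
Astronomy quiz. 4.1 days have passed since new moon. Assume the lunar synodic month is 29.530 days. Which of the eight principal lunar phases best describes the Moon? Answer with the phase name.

waxing crescent

At 4.1/29.530 of the cycle, θ ≈ 50° — the waxing crescent range.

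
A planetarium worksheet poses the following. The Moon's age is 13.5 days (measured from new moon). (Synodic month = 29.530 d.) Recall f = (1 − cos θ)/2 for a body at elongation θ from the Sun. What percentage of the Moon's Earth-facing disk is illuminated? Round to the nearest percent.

98%

The Moon has covered 13.5/29.530 of its cycle, so θ ≈ 360° × 13.5/29.530 = 164.6°.
With cos θ = (-0.964), the lit fraction is (1 − (-0.964))/2 ≈ 0.982, so 98%.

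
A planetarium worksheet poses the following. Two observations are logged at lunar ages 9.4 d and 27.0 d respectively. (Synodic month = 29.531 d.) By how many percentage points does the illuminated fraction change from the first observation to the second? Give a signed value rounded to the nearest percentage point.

-64 pp

First observation: θ = 360°·9.4/29.531 = 114.6°, so f = 0.708.
Second observation: θ = 329.1°, f = 0.071.
Δf = 0.071 − 0.708 = -0.637, i.e. -64 pp.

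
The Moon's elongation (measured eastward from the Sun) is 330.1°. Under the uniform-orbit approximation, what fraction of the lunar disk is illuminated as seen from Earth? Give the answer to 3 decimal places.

0.067

Half-versine of 330.1°: (1 − 0.867)/2 = 0.067.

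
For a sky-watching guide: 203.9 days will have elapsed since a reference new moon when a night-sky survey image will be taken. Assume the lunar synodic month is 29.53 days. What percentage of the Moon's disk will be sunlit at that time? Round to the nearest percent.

9%

203.9/29.53 = 6.905 lunations, so 6 complete cycles and 26.72 d into the next.
Phase angle: θ = 360°·(26.72 d)/(29.53 d) = 325.7°.
cos 325.7° = 0.827, so f = (1 − 0.827)/2 = 0.087, so 9%.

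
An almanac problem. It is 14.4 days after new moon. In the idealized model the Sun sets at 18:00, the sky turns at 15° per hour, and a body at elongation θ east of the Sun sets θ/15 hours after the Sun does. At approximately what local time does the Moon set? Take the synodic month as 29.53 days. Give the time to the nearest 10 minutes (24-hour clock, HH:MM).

Elongation θ = 360° × 14.4/29.53 ≈ 175.6°.
At 15° of sky rotation per hour, 175.6° corresponds to a 11.70 h lag.
18:00 + 11.703 h ≈ 05:42 → 05:40 to the nearest ten minutes.

05:40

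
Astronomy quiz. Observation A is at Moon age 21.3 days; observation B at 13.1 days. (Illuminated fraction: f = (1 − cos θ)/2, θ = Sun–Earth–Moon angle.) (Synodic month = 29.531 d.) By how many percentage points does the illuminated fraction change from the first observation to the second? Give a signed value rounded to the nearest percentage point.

+38 pp

θ₁ = 360° × 21.3/29.531 = 259.7°, f₁ = (1 − cos θ₁)/2 = 0.590.
θ₂ = 360° × 13.1/29.531 = 159.7°, f₂ = (1 − cos θ₂)/2 = 0.969.
Change = f₂ − f₁ = +0.379 → +38 percentage points.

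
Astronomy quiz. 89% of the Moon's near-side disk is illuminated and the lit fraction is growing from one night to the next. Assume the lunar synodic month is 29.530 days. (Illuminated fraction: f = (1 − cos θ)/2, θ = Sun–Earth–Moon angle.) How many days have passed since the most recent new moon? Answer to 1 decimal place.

11.6 days

From f = (1 − cos θ)/2: cos θ = 1 − 2×0.89 = -0.780; arccos → 141.3°.
Waxing ⇒ before full, so θ = 141.3°.
That fraction of the synodic month is 141.3/360 × 29.530 d ≈ 11.59 d.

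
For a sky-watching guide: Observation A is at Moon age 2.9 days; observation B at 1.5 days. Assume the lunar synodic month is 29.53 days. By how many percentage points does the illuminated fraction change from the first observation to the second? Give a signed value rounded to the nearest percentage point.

-7 pp

θ₁ = 360° × 2.9/29.53 = 35.4°, f₁ = (1 − cos θ₁)/2 = 0.092.
θ₂ = 360° × 1.5/29.53 = 18.3°, f₂ = (1 − cos θ₂)/2 = 0.025.
Change = f₂ − f₁ = -0.067 → -7 percentage points.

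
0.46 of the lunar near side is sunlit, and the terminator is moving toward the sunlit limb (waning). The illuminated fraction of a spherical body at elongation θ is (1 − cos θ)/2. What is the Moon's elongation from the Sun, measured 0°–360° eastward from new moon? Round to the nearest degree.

Invert f = (1 − cos θ)/2 to get cos θ = 1 − 2(0.46) = 0.080, hence θ₀ = arccos 0.080 = 85.4°.
Since the Moon is past full (waning), take the reflex angle: θ = 360° − 85.4° = 274.6°.

275°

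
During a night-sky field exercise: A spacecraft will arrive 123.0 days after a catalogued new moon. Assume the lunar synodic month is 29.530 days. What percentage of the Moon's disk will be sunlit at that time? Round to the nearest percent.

25%

123.0 d spans 4 complete synodic months (4 × 29.530 = 118.12 d) plus 4.88 d.
The Moon has covered 4.88/29.530 of its cycle, so θ ≈ 360° × 4.88/29.530 = 59.5°.
Illuminated fraction = (1 − cos 59.5°)/2 = (1 − 0.508)/2 ≈ 0.246, so 25%.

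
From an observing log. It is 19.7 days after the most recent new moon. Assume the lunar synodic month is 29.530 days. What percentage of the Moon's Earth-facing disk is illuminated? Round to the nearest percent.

75%

The Moon has covered 19.7/29.530 of its cycle, so θ ≈ 360° × 19.7/29.530 = 240.2°.
cos 240.2° = (-0.498), so f = (1 − (-0.498))/2 = 0.749, so 75%.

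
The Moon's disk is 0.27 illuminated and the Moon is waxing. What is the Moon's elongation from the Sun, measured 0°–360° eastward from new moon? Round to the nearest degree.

cos θ = 1 − 2f = 0.460, giving a principal value of 62.6°.
The Moon is waxing (0°–180°), so θ = 62.6° directly.

63°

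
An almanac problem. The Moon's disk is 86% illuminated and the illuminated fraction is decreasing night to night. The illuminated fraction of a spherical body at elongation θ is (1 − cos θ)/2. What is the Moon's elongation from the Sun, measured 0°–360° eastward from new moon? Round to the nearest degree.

From f = (1 − cos θ)/2: cos θ = 1 − 2×0.86 = -0.720; arccos → 136.1°.
Waning ⇒ past full, so θ = 360° − 136.1° = 223.9°.

224°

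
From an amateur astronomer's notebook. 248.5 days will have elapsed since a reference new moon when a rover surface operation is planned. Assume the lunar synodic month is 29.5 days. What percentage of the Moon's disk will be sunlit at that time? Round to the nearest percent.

94%

248.5/29.5 = 8.424 lunations, so 8 complete cycles and 12.50 d into the next.
Elongation θ = 360° × 12.50/29.5 ≈ 152.5°.
With cos θ = (-0.887), the lit fraction is (1 − (-0.887))/2 ≈ 0.944, so 94%.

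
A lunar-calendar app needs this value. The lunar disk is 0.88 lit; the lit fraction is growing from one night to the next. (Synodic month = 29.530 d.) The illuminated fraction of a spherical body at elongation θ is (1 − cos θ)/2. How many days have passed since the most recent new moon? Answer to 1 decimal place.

11.4 days

Invert f = (1 − cos θ)/2 to get cos θ = 1 − 2(0.88) = -0.760, hence θ₀ = arccos -0.760 = 139.5°.
Waxing ⇒ before full, so θ = 139.5°.
At 360°/29.530 d per day, 139.5° corresponds to 11.44 days.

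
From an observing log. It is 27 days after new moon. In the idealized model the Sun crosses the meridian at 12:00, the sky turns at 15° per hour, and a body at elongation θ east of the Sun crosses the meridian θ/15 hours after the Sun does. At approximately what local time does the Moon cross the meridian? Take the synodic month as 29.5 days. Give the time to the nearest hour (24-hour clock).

Elongation θ = 360° × 27/29.5 ≈ 329.5°.
Delay after the Sun = 329.5° / (15°/h) ≈ 21.97 h.
12:00 + 21.97 h ≈ 09:58 → 10:00 to the nearest hour.

10:00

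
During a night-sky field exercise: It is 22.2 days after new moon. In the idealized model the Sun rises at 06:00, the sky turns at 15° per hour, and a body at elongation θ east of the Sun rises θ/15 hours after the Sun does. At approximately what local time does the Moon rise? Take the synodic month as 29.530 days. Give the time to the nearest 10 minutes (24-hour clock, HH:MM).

The Moon has covered 22.2/29.530 of its cycle, so θ ≈ 360° × 22.2/29.530 = 270.6°.
The Moon trails the Sun by θ/15 = 270.6/15 ≈ 18.04 hours.
06:00 + 18.043 h ≈ 00:03 → 00:00 to the nearest ten minutes.

00:00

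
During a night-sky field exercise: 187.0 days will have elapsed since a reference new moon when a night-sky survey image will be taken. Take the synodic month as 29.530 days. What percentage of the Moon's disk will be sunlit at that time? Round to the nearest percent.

187.0 d spans 6 complete synodic months (6 × 29.530 = 177.18 d) plus 9.82 d.
Elongation θ = 360° × 9.82/29.530 ≈ 119.7°.
With cos θ = (-0.496), the lit fraction is (1 − (-0.496))/2 ≈ 0.748, so 75%.

75%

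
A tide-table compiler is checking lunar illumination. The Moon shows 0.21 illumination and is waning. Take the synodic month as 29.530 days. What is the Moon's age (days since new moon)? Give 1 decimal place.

From f = (1 − cos θ)/2: cos θ = 1 − 2×0.21 = 0.580; arccos → 54.5°.
Waning ⇒ past full, so θ = 360° − 54.5° = 305.5°.
That fraction of the synodic month is 305.5/360 × 29.530 d ≈ 25.06 d.

25.1 days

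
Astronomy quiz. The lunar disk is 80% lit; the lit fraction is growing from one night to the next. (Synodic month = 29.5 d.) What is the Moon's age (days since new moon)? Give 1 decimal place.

Invert f = (1 − cos θ)/2 to get cos θ = 1 − 2(0.80) = -0.600, hence θ₀ = arccos -0.600 = 126.9°.
The Moon is waxing (0°–180°), so θ = 126.9° directly.
At 360°/29.5 d per day, 126.9° corresponds to 10.40 days.

10.4 days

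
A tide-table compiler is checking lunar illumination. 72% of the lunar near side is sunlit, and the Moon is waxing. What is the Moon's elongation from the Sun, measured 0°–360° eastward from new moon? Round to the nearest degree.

cos θ = 1 − 2f = -0.440, giving a principal value of 116.1°.
Before full moon the principal value applies: θ = 116.1°.

116°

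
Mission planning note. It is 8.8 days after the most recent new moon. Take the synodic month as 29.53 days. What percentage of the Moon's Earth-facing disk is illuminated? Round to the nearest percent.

The Moon has covered 8.8/29.53 of its cycle, so θ ≈ 360° × 8.8/29.53 = 107.3°.
cos 107.3° = (-0.297), so f = (1 − (-0.297))/2 = 0.649, so 65%.

65%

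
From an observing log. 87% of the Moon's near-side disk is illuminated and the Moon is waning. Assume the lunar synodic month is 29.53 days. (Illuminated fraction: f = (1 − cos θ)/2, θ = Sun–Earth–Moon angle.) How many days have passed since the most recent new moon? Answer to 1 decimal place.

18.2 days

Invert f = (1 − cos θ)/2 to get cos θ = 1 − 2(0.87) = -0.740, hence θ₀ = arccos -0.740 = 137.7°.
A waning Moon lies in 180°–360°, so θ = 360° − 137.7° = 222.3°.
Age = 29.53 × 222.3°/360° ≈ 18.23 days.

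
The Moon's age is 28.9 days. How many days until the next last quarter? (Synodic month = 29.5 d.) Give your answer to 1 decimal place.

22.7 days

Last quarter is 0.75 of the way through the cycle: age 0.75 × 29.5 = 22.125 d.
This lunation's last quarter (22.125 d) has passed, so add one period: 51.625 − 28.9 = 22.725 days.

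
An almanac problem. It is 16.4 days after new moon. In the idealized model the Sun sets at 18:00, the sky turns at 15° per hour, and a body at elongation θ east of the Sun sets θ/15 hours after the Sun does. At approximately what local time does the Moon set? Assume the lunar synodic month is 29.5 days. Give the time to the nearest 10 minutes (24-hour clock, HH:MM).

07:20

The Moon has covered 16.4/29.5 of its cycle, so θ ≈ 360° × 16.4/29.5 = 200.1°.
At 15° of sky rotation per hour, 200.1° corresponds to a 13.34 h lag.
18:00 + 13.342 h ≈ 07:21 → 07:20 to the nearest ten minutes.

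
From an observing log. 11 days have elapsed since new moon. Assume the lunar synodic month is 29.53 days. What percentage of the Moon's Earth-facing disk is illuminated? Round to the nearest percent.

Elongation θ = 360° × 11/29.53 ≈ 134.1°.
cos 134.1° = (-0.696), so f = (1 − (-0.696))/2 = 0.848, so 85%.

85%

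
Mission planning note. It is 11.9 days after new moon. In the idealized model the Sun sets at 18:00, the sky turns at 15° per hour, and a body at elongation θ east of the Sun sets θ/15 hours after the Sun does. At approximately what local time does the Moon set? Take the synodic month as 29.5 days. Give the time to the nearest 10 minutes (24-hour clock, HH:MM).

03:40

Elongation θ = 360° × 11.9/29.5 ≈ 145.2°.
At 15° of sky rotation per hour, 145.2° corresponds to a 9.68 h lag.
18:00 + 9.681 h ≈ 03:41 → 03:40 to the nearest ten minutes.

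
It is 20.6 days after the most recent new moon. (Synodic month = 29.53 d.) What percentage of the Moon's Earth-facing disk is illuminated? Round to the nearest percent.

Elongation θ = 360° × 20.6/29.53 ≈ 251.1°.
With cos θ = (-0.323), the lit fraction is (1 − (-0.323))/2 ≈ 0.662, so 66%.

66%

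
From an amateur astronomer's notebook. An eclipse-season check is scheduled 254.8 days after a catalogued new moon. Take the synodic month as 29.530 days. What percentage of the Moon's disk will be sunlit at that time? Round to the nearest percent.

Reduce mod P: 254.8 − 8×29.530 = 18.56 d into the current lunation.
Elongation θ = 360° × 18.56/29.530 ≈ 226.3°.
Illuminated fraction = (1 − cos 226.3°)/2 = (1 − (-0.691))/2 ≈ 0.846, so 85%.

85%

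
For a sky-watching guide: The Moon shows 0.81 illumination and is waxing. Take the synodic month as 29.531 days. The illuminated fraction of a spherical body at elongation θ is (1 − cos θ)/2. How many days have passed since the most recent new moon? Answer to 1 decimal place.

10.5 days

Invert f = (1 − cos θ)/2 to get cos θ = 1 − 2(0.81) = -0.620, hence θ₀ = arccos -0.620 = 128.3°.
Waxing ⇒ before full, so θ = 128.3°.
At 360°/29.531 d per day, 128.3° corresponds to 10.53 days.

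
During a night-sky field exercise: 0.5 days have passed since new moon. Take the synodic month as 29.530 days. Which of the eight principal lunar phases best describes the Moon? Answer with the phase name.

θ ≈ 360° × 0.5/29.530 = 6°, which falls in the new moon sector.

new moon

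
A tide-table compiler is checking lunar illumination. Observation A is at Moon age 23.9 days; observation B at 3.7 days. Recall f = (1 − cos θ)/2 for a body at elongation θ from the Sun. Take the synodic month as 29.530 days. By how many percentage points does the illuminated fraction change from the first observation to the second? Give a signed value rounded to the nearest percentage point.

θ₁ = 360° × 23.9/29.530 = 291.4°, f₁ = (1 − cos θ₁)/2 = 0.318.
θ₂ = 360° × 3.7/29.530 = 45.1°, f₂ = (1 − cos θ₂)/2 = 0.147.
Change = f₂ − f₁ = -0.171 → -17 percentage points.

-17 percentage points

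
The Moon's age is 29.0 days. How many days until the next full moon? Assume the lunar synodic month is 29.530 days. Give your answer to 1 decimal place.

Full moon occurs at elongation 180°, i.e. at age 29.530 × 180/360 = 14.765 d.
This lunation's full moon (14.765 d) has passed, so add one period: 44.295 − 29.0 = 15.295 days.

15.3 days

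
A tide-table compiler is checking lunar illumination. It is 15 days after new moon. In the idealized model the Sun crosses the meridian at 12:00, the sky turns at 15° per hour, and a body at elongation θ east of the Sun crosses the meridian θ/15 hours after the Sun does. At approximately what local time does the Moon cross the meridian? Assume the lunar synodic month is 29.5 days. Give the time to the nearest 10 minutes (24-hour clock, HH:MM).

The Moon has covered 15/29.5 of its cycle, so θ ≈ 360° × 15/29.5 = 183.1°.
Delay after the Sun = 183.1° / (15°/h) ≈ 12.20 h.
12:00 + 12.203 h ≈ 00:12 → 00:10 to the nearest ten minutes.

00:10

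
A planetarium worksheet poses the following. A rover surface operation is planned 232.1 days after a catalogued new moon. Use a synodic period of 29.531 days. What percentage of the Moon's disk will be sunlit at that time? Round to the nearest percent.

232.1/29.531 = 7.860 lunations, so 7 complete cycles and 25.38 d into the next.
Phase angle: θ = 360°·(25.38 d)/(29.531 d) = 309.4°.
cos 309.4° = 0.635, so f = (1 − 0.635)/2 = 0.182, so 18%.

18%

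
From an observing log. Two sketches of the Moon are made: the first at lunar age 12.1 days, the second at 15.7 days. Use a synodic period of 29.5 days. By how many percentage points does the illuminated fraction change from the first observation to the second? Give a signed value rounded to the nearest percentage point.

+7 pp

First observation: θ = 360°·12.1/29.5 = 147.7°, so f = 0.922.
Second observation: θ = 191.6°, f = 0.990.
Δf = 0.990 − 0.922 = +0.067, i.e. +7 pp.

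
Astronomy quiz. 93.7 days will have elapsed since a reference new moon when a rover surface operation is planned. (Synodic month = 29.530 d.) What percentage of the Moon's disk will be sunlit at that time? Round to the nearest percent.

27%

Reduce mod P: 93.7 − 3×29.530 = 5.11 d into the current lunation.
The Moon has covered 5.11/29.530 of its cycle, so θ ≈ 360° × 5.11/29.530 = 62.3°.
With cos θ = 0.465, the lit fraction is (1 − 0.465)/2 ≈ 0.268, so 27%.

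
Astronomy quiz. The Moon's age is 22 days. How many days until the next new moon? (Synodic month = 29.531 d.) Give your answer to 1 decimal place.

The next new moon completes the synodic month: 29.531 − 22 = 7.531 days.

7.5 days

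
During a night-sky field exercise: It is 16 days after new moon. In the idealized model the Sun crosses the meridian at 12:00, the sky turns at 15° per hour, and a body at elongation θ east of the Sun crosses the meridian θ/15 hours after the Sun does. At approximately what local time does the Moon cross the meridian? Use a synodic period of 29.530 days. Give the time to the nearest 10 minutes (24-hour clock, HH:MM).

Elongation θ = 360° × 16/29.530 ≈ 195.1°.
The Moon trails the Sun by θ/15 = 195.1/15 ≈ 13.00 hours.
12:00 + 13.004 h ≈ 01:00 → 01:00 to the nearest ten minutes.

01:00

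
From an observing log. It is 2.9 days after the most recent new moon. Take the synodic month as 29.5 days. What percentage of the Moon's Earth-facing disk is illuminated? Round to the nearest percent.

9%

Phase angle: θ = 360°·(2.9 d)/(29.5 d) = 35.4°.
With cos θ = 0.815, the lit fraction is (1 − 0.815)/2 ≈ 0.092, so 9%.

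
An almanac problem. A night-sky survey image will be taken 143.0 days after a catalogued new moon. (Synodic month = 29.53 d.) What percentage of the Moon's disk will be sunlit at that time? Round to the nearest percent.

23%

Reduce mod P: 143.0 − 4×29.53 = 24.88 d into the current lunation.
Elongation θ = 360° × 24.88/29.53 ≈ 303.3°.
With cos θ = 0.549, the lit fraction is (1 − 0.549)/2 ≈ 0.225, so 23%.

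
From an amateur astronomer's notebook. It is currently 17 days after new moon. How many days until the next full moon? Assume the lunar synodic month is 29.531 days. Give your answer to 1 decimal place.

Full moon is 0.5 of the way through the cycle: age 0.5 × 29.531 = 14.765 d.
Already past this cycle's full moon; the next is at 14.765 + 29.531 = 44.296 d, so 44.296 − 17 = 27.296 days.

27.3 days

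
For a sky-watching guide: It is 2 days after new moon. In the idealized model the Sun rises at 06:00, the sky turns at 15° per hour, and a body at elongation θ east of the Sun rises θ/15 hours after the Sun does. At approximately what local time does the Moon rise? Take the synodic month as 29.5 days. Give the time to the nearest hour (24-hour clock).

Phase angle: θ = 360°·(2 d)/(29.5 d) = 24.4°.
Delay after the Sun = 24.4° / (15°/h) ≈ 1.63 h.
06:00 + 1.63 h ≈ 07:38 → 08:00 to the nearest hour.

08:00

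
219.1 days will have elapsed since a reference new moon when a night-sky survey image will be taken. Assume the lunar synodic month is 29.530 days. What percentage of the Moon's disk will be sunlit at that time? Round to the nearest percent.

94%

219.1/29.530 = 7.420 lunations, so 7 complete cycles and 12.39 d into the next.
Phase angle: θ = 360°·(12.39 d)/(29.530 d) = 151.0°.
Illuminated fraction = (1 − cos 151.0°)/2 = (1 − (-0.875))/2 ≈ 0.938, so 94%.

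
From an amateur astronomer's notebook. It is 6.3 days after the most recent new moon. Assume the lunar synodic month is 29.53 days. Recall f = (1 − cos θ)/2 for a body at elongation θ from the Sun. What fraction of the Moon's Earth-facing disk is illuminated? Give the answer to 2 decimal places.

Elongation θ = 360° × 6.3/29.53 ≈ 76.8°.
Illuminated fraction = (1 − cos 76.8°)/2 = (1 − 0.228)/2 ≈ 0.386.

0.39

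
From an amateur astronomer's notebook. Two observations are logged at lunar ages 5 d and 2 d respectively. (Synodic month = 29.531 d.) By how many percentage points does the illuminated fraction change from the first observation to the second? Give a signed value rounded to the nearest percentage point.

-21 percentage points

θ₁ = 360° × 5/29.531 = 61.0°, f₁ = (1 − cos θ₁)/2 = 0.257.
θ₂ = 360° × 2/29.531 = 24.4°, f₂ = (1 − cos θ₂)/2 = 0.045.
Change = f₂ − f₁ = -0.213 → -21 percentage points.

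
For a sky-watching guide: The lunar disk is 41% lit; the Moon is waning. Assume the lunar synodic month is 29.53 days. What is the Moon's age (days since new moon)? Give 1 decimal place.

From f = (1 − cos θ)/2: cos θ = 1 − 2×0.41 = 0.180; arccos → 79.6°.
Since the Moon is past full (waning), take the reflex angle: θ = 360° − 79.6° = 280.4°.
Age = 29.53 × 280.4°/360° ≈ 23.00 days.

23.0 days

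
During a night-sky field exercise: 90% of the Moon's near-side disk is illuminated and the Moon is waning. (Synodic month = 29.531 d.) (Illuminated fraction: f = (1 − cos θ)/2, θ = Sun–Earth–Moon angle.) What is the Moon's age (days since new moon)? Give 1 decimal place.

From f = (1 − cos θ)/2: cos θ = 1 − 2×0.90 = -0.800; arccos → 143.1°.
Since the Moon is past full (waning), take the reflex angle: θ = 360° − 143.1° = 216.9°.
That fraction of the synodic month is 216.9/360 × 29.531 d ≈ 17.79 d.

17.8 days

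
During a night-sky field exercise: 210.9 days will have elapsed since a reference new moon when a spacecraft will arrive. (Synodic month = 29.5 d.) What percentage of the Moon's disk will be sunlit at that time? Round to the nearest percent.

20%

210.9/29.5 = 7.149 lunations, so 7 complete cycles and 4.40 d into the next.
The Moon has covered 4.40/29.5 of its cycle, so θ ≈ 360° × 4.40/29.5 = 53.7°.
With cos θ = 0.592, the lit fraction is (1 − 0.592)/2 ≈ 0.204, so 20%.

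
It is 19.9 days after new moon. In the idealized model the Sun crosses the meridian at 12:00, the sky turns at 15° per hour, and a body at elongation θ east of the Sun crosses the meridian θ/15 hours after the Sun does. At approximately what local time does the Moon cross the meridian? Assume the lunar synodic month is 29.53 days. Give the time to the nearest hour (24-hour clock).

04:00

The Moon has covered 19.9/29.53 of its cycle, so θ ≈ 360° × 19.9/29.53 = 242.6°.
The Moon trails the Sun by θ/15 = 242.6/15 ≈ 16.17 hours.
12:00 + 16.17 h ≈ 04:10 → 04:00 to the nearest hour.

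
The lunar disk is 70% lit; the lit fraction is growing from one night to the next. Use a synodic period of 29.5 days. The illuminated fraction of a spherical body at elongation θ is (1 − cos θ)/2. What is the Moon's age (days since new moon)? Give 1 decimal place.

9.3 days

Invert f = (1 − cos θ)/2 to get cos θ = 1 − 2(0.70) = -0.400, hence θ₀ = arccos -0.400 = 113.6°.
Waxing ⇒ before full, so θ = 113.6°.
At 360°/29.5 d per day, 113.6° corresponds to 9.31 days.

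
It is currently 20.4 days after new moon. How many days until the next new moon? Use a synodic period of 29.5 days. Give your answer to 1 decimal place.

9.1 days

The next new moon completes the synodic month: 29.5 − 20.4 = 9.100 days.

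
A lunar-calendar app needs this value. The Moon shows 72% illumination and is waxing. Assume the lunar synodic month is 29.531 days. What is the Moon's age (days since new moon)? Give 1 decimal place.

Invert f = (1 − cos θ)/2 to get cos θ = 1 − 2(0.72) = -0.440, hence θ₀ = arccos -0.440 = 116.1°.
Waxing ⇒ before full, so θ = 116.1°.
Age = 29.531 × 116.1°/360° ≈ 9.52 days.

9.5 days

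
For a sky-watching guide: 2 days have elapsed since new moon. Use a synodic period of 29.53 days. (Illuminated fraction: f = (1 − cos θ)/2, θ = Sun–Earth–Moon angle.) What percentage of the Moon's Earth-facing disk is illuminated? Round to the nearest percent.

The Moon has covered 2/29.53 of its cycle, so θ ≈ 360° × 2/29.53 = 24.4°.
With cos θ = 0.911, the lit fraction is (1 − 0.911)/2 ≈ 0.045, so 4%.

4%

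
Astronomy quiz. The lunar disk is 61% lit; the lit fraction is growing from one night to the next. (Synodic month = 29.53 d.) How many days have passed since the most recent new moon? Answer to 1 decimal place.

cos θ = 1 − 2f = -0.220, giving a principal value of 102.7°.
Before full moon the principal value applies: θ = 102.7°.
That fraction of the synodic month is 102.7/360 × 29.53 d ≈ 8.42 d.

8.4 days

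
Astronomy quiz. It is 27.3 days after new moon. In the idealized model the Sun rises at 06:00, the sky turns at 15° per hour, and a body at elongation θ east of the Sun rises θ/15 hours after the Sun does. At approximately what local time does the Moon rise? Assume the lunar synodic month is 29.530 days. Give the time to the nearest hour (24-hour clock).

Elongation θ = 360° × 27.3/29.530 ≈ 332.8°.
At 15° of sky rotation per hour, 332.8° corresponds to a 22.19 h lag.
06:00 + 22.19 h ≈ 04:11 → 04:00 to the nearest hour.

04:00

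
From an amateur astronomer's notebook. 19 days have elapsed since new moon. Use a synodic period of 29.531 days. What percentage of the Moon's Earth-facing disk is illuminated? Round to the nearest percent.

Elongation θ = 360° × 19/29.531 ≈ 231.6°.
cos 231.6° = (-0.621), so f = (1 − (-0.621))/2 = 0.810, so 81%.

81%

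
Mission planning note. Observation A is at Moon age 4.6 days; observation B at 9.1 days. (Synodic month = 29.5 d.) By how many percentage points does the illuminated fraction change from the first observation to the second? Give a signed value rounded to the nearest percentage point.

First observation: θ = 360°·4.6/29.5 = 56.1°, so f = 0.221.
Second observation: θ = 111.1°, f = 0.680.
Δf = 0.680 − 0.221 = +0.458, i.e. +46 pp.

+46 percentage points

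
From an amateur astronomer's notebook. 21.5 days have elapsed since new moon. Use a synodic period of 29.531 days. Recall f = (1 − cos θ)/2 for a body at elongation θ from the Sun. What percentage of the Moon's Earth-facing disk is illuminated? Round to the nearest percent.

57%

Phase angle: θ = 360°·(21.5 d)/(29.531 d) = 262.1°.
With cos θ = (-0.137), the lit fraction is (1 − (-0.137))/2 ≈ 0.569, so 57%.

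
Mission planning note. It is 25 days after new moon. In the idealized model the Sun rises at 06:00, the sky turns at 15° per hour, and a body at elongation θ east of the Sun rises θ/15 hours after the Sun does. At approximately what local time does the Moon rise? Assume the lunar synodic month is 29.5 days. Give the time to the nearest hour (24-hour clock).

Elongation θ = 360° × 25/29.5 ≈ 305.1°.
At 15° of sky rotation per hour, 305.1° corresponds to a 20.34 h lag.
06:00 + 20.34 h ≈ 02:20 → 02:00 to the nearest hour.

02:00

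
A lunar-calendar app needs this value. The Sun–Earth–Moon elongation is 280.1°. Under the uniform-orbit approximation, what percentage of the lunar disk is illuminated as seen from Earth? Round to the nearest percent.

f = (1 − cos 280.1°)/2 = (1 − 0.175)/2 ≈ 0.412, i.e. 41%.

41%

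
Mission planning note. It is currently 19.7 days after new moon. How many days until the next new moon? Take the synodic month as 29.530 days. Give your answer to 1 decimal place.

9.8 days

The next new moon completes the synodic month: 29.530 − 19.7 = 9.830 days.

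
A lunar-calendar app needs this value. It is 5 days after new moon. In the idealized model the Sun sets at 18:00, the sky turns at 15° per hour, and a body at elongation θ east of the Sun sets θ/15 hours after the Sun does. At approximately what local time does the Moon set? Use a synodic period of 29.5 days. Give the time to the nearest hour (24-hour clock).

Phase angle: θ = 360°·(5 d)/(29.5 d) = 61.0°.
The Moon trails the Sun by θ/15 = 61.0/15 ≈ 4.07 hours.
18:00 + 4.07 h ≈ 22:04 → 22:00 to the nearest hour.

22:00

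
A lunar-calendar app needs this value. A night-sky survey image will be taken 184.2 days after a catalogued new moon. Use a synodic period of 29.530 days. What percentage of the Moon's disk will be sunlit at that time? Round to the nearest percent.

184.2 d spans 6 complete synodic months (6 × 29.530 = 177.18 d) plus 7.02 d.
Elongation θ = 360° × 7.02/29.530 ≈ 85.6°.
With cos θ = 0.077, the lit fraction is (1 − 0.077)/2 ≈ 0.461, so 46%.

46%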